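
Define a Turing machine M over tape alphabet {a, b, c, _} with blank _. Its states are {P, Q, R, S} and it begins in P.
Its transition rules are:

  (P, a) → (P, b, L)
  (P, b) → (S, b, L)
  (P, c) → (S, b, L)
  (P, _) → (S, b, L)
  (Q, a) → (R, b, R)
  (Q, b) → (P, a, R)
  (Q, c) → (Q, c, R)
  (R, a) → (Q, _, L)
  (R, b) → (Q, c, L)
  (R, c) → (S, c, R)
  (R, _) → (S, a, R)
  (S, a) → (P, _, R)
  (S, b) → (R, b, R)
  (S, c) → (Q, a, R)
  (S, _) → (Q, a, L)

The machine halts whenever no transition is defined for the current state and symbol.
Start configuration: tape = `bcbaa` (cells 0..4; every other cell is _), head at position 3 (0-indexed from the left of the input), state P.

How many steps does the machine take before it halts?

P | ___bcb[a]a   read a → write b, move L, go to P
P | ___bc[b]ba   read b → write b, move L, go to S
S | ___b[c]bba   read c → write a, move R, go to Q
Q | ___ba[b]ba   read b → write a, move R, go to P
P | ___baa[b]a   read b → write b, move L, go to S
S | ___ba[a]ba   read a → write _, move R, go to P
P | ___ba_[b]a   read b → write b, move L, go to S
S | ___ba[_]ba   read _ → write a, move L, go to Q
Q | ___b[a]aba   read a → write b, move R, go to R
R | ___bb[a]ba   read a → write _, move L, go to Q
Q | ___b[b]_ba   read b → write a, move R, go to P
P | ___ba[_]ba   read _ → write b, move L, go to S
S | ___b[a]bba   read a → write _, move R, go to P
P | ___b_[b]ba   read b → write b, move L, go to S
S | ___b[_]bba   read _ → write a, move L, go to Q
Q | ___[b]abba   read b → write a, move R, go to P
P | ___a[a]bba   read a → write b, move L, go to P
P | ___[a]bbba   read a → write b, move L, go to P
P | __[_]bbbba   read _ → write b, move L, go to S
S | _[_]bbbbba   read _ → write a, move L, go to Q
Q | [_]abbbbba
M halts after 20 transitions.

20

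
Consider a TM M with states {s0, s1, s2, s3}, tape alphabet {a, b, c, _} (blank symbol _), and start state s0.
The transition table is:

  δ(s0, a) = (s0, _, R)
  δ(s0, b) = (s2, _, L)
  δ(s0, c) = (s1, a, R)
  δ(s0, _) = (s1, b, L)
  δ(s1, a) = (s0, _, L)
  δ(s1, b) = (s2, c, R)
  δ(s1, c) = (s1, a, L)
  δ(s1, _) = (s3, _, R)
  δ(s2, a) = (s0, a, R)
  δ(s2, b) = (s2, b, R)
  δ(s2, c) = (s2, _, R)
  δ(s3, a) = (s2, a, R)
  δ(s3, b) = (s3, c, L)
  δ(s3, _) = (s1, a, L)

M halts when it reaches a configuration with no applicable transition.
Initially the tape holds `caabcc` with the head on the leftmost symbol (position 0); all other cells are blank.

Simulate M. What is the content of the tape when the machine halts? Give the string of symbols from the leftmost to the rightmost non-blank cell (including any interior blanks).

state=s0 head=0 tape=___[c]aabcc   (s0,c)→(s1,a,R)
state=s1 head=1 tape=___a[a]abcc   (s1,a)→(s0,_,L)
state=s0 head=0 tape=___[a]_abcc   (s0,a)→(s0,_,R)
state=s0 head=1 tape=____[_]abcc   (s0,_)→(s1,b,L)
state=s1 head=0 tape=___[_]babcc   (s1,_)→(s3,_,R)
state=s3 head=1 tape=____[b]abcc   (s3,b)→(s3,c,L)
state=s3 head=0 tape=___[_]cabcc   (s3,_)→(s1,a,L)
state=s1 head=-1 tape=__[_]acabcc   (s1,_)→(s3,_,R)
state=s3 head=0 tape=___[a]cabcc   (s3,a)→(s2,a,R)
state=s2 head=1 tape=___a[c]abcc   (s2,c)→(s2,_,R)
state=s2 head=2 tape=___a_[a]bcc   (s2,a)→(s0,a,R)
state=s0 head=3 tape=___a_a[b]cc   (s0,b)→(s2,_,L)
state=s2 head=2 tape=___a_[a]_cc   (s2,a)→(s0,a,R)
state=s0 head=3 tape=___a_a[_]cc   (s0,_)→(s1,b,L)
state=s1 head=2 tape=___a_[a]bcc   (s1,a)→(s0,_,L)
state=s0 head=1 tape=___a[_]_bcc   (s0,_)→(s1,b,L)
state=s1 head=0 tape=___[a]b_bcc   (s1,a)→(s0,_,L)
state=s0 head=-1 tape=__[_]_b_bcc   (s0,_)→(s1,b,L)
state=s1 head=-2 tape=_[_]b_b_bcc   (s1,_)→(s3,_,R)
state=s3 head=-1 tape=__[b]_b_bcc   (s3,b)→(s3,c,L)
state=s3 head=-2 tape=_[_]c_b_bcc   (s3,_)→(s1,a,L)
state=s1 head=-3 tape=[_]ac_b_bcc   (s1,_)→(s3,_,R)
state=s3 head=-2 tape=_[a]c_b_bcc   (s3,a)→(s2,a,R)
state=s2 head=-1 tape=_a[c]_b_bcc   (s2,c)→(s2,_,R)
state=s2 head=0 tape=_a_[_]b_bcc
The non-blank tape span at halt is a__b_bcc.

a__b_bcc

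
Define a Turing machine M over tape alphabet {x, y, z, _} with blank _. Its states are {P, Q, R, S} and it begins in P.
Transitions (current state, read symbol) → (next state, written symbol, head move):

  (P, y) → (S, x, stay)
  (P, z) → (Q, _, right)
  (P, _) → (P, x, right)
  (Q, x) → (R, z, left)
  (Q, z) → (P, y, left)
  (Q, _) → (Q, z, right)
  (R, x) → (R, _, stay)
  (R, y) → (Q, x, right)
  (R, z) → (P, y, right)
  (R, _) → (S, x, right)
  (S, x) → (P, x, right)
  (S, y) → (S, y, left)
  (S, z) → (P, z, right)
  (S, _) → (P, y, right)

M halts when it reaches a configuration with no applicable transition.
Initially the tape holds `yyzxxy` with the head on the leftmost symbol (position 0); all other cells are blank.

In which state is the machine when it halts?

P

state=P head=0 tape=[y]yzxxy   (P,y)→(S,x,stay)
state=S head=0 tape=[x]yzxxy   (S,x)→(P,x,right)
state=P head=1 tape=x[y]zxxy   (P,y)→(S,x,stay)
state=S head=1 tape=x[x]zxxy   (S,x)→(P,x,right)
state=P head=2 tape=xx[z]xxy   (P,z)→(Q,_,right)
state=Q head=3 tape=xx_[x]xy   (Q,x)→(R,z,left)
state=R head=2 tape=xx[_]zxy   (R,_)→(S,x,right)
state=S head=3 tape=xxx[z]xy   (S,z)→(P,z,right)
state=P head=4 tape=xxxz[x]y
No transition is defined for (P, x); M halts in state P.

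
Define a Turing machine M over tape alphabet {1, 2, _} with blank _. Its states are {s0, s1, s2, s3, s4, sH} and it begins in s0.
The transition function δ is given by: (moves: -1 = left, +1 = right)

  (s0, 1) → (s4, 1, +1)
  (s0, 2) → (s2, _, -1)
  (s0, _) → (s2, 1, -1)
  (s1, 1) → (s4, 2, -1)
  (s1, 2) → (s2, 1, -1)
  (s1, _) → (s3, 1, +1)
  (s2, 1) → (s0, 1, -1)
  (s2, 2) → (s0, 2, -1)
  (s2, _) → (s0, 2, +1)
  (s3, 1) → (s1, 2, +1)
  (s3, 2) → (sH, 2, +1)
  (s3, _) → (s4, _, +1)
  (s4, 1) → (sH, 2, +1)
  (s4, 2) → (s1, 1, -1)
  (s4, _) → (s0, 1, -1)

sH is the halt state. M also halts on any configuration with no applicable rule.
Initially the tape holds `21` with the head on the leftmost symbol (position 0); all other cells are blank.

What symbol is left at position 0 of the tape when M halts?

state=s0 head=0 tape=_______[2]1   (s0,2)→(s2,_,-1)
state=s2 head=-1 tape=______[_]_1   (s2,_)→(s0,2,+1)
state=s0 head=0 tape=______2[_]1   (s0,_)→(s2,1,-1)
state=s2 head=-1 tape=______[2]11   (s2,2)→(s0,2,-1)
state=s0 head=-2 tape=_____[_]211   (s0,_)→(s2,1,-1)
state=s2 head=-3 tape=____[_]1211   (s2,_)→(s0,2,+1)
state=s0 head=-2 tape=____2[1]211   (s0,1)→(s4,1,+1)
state=s4 head=-1 tape=____21[2]11   (s4,2)→(s1,1,-1)
state=s1 head=-2 tape=____2[1]111   (s1,1)→(s4,2,-1)
state=s4 head=-3 tape=____[2]2111   (s4,2)→(s1,1,-1)
state=s1 head=-4 tape=___[_]12111   (s1,_)→(s3,1,+1)
state=s3 head=-3 tape=___1[1]2111   (s3,1)→(s1,2,+1)
state=s1 head=-2 tape=___12[2]111   (s1,2)→(s2,1,-1)
state=s2 head=-3 tape=___1[2]1111   (s2,2)→(s0,2,-1)
state=s0 head=-4 tape=___[1]21111   (s0,1)→(s4,1,+1)
state=s4 head=-3 tape=___1[2]1111   (s4,2)→(s1,1,-1)
state=s1 head=-4 tape=___[1]11111   (s1,1)→(s4,2,-1)
state=s4 head=-5 tape=__[_]211111   (s4,_)→(s0,1,-1)
state=s0 head=-6 tape=_[_]1211111   (s0,_)→(s2,1,-1)
state=s2 head=-7 tape=[_]11211111   (s2,_)→(s0,2,+1)
state=s0 head=-6 tape=2[1]1211111   (s0,1)→(s4,1,+1)
state=s4 head=-5 tape=21[1]211111   (s4,1)→(sH,2,+1)
state=sH head=-4 tape=212[2]11111
Cell 0 holds 1 when M halts.

1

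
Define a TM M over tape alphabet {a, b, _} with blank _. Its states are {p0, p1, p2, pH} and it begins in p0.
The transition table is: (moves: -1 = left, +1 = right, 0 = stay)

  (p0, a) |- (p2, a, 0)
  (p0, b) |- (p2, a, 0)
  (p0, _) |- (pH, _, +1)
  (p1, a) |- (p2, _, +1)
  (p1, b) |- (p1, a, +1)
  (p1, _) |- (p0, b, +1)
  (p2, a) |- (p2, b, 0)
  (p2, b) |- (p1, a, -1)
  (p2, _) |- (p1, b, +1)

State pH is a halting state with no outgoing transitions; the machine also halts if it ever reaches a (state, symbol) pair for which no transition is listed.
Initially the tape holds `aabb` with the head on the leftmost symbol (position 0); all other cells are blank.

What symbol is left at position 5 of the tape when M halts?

p0 | _[a]abb____   read a → write a, move 0, go to p2
p2 | _[a]abb____   read a → write b, move 0, go to p2
p2 | _[b]abb____   read b → write a, move -1, go to p1
p1 | [_]aabb____   read _ → write b, move +1, go to p0
p0 | b[a]abb____   read a → write a, move 0, go to p2
p2 | b[a]abb____   read a → write b, move 0, go to p2
p2 | b[b]abb____   read b → write a, move -1, go to p1
p1 | [b]aabb____   read b → write a, move +1, go to p1
p1 | a[a]abb____   read a → write _, move +1, go to p2
p2 | a_[a]bb____   read a → write b, move 0, go to p2
p2 | a_[b]bb____   read b → write a, move -1, go to p1
p1 | a[_]abb____   read _ → write b, move +1, go to p0
p0 | ab[a]bb____   read a → write a, move 0, go to p2
p2 | ab[a]bb____   read a → write b, move 0, go to p2
p2 | ab[b]bb____   read b → write a, move -1, go to p1
p1 | a[b]abb____   read b → write a, move +1, go to p1
p1 | aa[a]bb____   read a → write _, move +1, go to p2
p2 | aa_[b]b____   read b → write a, move -1, go to p1
p1 | aa[_]ab____   read _ → write b, move +1, go to p0
p0 | aab[a]b____   read a → write a, move 0, go to p2
p2 | aab[a]b____   read a → write b, move 0, go to p2
p2 | aab[b]b____   read b → write a, move -1, go to p1
p1 | aa[b]ab____   read b → write a, move +1, go to p1
p1 | aaa[a]b____   read a → write _, move +1, go to p2
p2 | aaa_[b]____   read b → write a, move -1, go to p1
p1 | aaa[_]a____   read _ → write b, move +1, go to p0
p0 | aaab[a]____   read a → write a, move 0, go to p2
p2 | aaab[a]____   read a → write b, move 0, go to p2
p2 | aaab[b]____   read b → write a, move -1, go to p1
p1 | aaa[b]a____   read b → write a, move +1, go to p1
p1 | aaaa[a]____   read a → write _, move +1, go to p2
p2 | aaaa_[_]___   read _ → write b, move +1, go to p1
p1 | aaaa_b[_]__   read _ → write b, move +1, go to p0
p0 | aaaa_bb[_]_   read _ → write _, move +1, go to pH
pH | aaaa_bb_[_]
Cell 5 holds b when M halts.

b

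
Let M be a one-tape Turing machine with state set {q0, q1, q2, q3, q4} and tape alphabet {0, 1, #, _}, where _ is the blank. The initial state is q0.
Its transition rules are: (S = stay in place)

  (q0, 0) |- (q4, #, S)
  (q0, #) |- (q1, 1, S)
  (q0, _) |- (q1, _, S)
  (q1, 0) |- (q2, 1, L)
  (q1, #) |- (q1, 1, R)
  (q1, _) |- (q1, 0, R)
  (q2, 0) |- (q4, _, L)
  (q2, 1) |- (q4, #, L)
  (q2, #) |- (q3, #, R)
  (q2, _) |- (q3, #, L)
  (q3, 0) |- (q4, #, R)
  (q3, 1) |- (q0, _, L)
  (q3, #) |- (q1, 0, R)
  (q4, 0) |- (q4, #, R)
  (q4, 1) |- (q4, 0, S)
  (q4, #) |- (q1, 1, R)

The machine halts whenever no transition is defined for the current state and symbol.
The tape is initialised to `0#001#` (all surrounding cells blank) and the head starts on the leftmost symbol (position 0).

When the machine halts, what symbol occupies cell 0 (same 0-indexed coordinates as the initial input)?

q0 | [0]#001#   read 0 → write #, move S, go to q4
q4 | [#]#001#   read # → write 1, move R, go to q1
q1 | 1[#]001#   read # → write 1, move R, go to q1
q1 | 11[0]01#   read 0 → write 1, move L, go to q2
q2 | 1[1]101#   read 1 → write #, move L, go to q4
q4 | [1]#101#   read 1 → write 0, move S, go to q4
q4 | [0]#101#   read 0 → write #, move R, go to q4
q4 | #[#]101#   read # → write 1, move R, go to q1
q1 | #1[1]01#
Cell 0 holds # when M halts.

#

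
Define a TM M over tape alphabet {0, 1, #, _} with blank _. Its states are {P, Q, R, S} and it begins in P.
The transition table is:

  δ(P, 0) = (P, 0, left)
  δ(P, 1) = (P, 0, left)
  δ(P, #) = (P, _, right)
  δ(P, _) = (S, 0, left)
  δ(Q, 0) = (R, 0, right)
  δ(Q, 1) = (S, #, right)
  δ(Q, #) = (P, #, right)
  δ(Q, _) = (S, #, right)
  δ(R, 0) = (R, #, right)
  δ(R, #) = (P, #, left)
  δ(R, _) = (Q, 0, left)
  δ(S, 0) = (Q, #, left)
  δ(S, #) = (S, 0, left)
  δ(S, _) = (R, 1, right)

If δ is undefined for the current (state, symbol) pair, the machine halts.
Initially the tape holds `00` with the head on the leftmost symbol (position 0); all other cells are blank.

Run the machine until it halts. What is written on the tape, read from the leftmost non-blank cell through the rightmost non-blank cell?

10000

state=P head=0 tape=__[0]0_   (P,0)→(P,0,left)
state=P head=-1 tape=_[_]00_   (P,_)→(S,0,left)
state=S head=-2 tape=[_]000_   (S,_)→(R,1,right)
state=R head=-1 tape=1[0]00_   (R,0)→(R,#,right)
state=R head=0 tape=1#[0]0_   (R,0)→(R,#,right)
state=R head=1 tape=1##[0]_   (R,0)→(R,#,right)
state=R head=2 tape=1###[_]   (R,_)→(Q,0,left)
state=Q head=1 tape=1##[#]0   (Q,#)→(P,#,right)
state=P head=2 tape=1###[0]   (P,0)→(P,0,left)
state=P head=1 tape=1##[#]0   (P,#)→(P,_,right)
state=P head=2 tape=1##_[0]   (P,0)→(P,0,left)
state=P head=1 tape=1##[_]0   (P,_)→(S,0,left)
state=S head=0 tape=1#[#]00   (S,#)→(S,0,left)
state=S head=-1 tape=1[#]000   (S,#)→(S,0,left)
state=S head=-2 tape=[1]0000
The non-blank tape span at halt is 10000.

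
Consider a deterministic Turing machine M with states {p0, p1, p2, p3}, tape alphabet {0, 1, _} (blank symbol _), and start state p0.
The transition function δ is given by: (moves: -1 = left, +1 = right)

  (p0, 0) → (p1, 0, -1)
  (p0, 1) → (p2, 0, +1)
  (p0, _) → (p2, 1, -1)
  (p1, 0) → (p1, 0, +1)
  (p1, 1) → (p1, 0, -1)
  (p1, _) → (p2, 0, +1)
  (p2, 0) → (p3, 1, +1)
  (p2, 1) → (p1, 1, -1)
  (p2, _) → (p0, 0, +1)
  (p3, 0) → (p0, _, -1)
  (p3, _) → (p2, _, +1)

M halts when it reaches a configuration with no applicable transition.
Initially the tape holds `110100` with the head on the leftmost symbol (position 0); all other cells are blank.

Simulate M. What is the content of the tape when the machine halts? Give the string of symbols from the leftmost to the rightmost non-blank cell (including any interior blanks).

state=p0 head=0 tape=[1]10100___   (p0,1)→(p2,0,+1)
state=p2 head=1 tape=0[1]0100___   (p2,1)→(p1,1,-1)
state=p1 head=0 tape=[0]10100___   (p1,0)→(p1,0,+1)
state=p1 head=1 tape=0[1]0100___   (p1,1)→(p1,0,-1)
state=p1 head=0 tape=[0]00100___   (p1,0)→(p1,0,+1)
state=p1 head=1 tape=0[0]0100___   (p1,0)→(p1,0,+1)
state=p1 head=2 tape=00[0]100___   (p1,0)→(p1,0,+1)
state=p1 head=3 tape=000[1]00___   (p1,1)→(p1,0,-1)
state=p1 head=2 tape=00[0]000___   (p1,0)→(p1,0,+1)
state=p1 head=3 tape=000[0]00___   (p1,0)→(p1,0,+1)
state=p1 head=4 tape=0000[0]0___   (p1,0)→(p1,0,+1)
state=p1 head=5 tape=00000[0]___   (p1,0)→(p1,0,+1)
state=p1 head=6 tape=000000[_]__   (p1,_)→(p2,0,+1)
state=p2 head=7 tape=0000000[_]_   (p2,_)→(p0,0,+1)
state=p0 head=8 tape=00000000[_]   (p0,_)→(p2,1,-1)
state=p2 head=7 tape=0000000[0]1   (p2,0)→(p3,1,+1)
state=p3 head=8 tape=00000001[1]
The non-blank tape span at halt is 000000011.

000000011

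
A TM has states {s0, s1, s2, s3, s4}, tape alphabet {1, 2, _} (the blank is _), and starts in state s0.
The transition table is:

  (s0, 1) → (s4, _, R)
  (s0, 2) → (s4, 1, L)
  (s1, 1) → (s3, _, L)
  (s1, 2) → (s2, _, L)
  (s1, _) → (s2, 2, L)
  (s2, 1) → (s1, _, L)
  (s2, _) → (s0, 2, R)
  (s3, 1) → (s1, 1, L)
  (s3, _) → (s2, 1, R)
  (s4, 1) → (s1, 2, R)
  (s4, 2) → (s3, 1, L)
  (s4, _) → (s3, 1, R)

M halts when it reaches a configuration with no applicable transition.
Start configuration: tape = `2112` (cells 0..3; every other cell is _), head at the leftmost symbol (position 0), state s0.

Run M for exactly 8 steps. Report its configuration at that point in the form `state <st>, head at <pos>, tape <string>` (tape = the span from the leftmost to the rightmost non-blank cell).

s0 | __[2]112   read 2 → write 1, move L, go to s4
s4 | _[_]1112   read _ → write 1, move R, go to s3
s3 | _1[1]112   read 1 → write 1, move L, go to s1
s1 | _[1]1112   read 1 → write _, move L, go to s3
s3 | [_]_1112   read _ → write 1, move R, go to s2
s2 | 1[_]1112   read _ → write 2, move R, go to s0
s0 | 12[1]112   read 1 → write _, move R, go to s4
s4 | 12_[1]12   read 1 → write 2, move R, go to s1
s1 | 12_2[1]2
After 8 steps: state s1, head at 2, tape 12_212.

state s1, head at 2, tape 12_212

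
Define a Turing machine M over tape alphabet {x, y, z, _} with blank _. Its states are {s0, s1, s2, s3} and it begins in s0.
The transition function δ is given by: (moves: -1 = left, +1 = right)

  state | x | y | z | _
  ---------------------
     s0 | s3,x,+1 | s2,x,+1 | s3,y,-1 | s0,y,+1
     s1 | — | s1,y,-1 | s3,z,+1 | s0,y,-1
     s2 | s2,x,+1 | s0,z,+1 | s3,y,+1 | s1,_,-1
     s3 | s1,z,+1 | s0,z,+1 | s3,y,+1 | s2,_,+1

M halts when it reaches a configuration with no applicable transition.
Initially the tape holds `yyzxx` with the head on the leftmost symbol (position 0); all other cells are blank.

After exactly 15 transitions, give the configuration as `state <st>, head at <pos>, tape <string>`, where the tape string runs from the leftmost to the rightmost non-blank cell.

s0 | [y]yzxx__   read y → write x, move +1, go to s2
s2 | x[y]zxx__   read y → write z, move +1, go to s0
s0 | xz[z]xx__   read z → write y, move -1, go to s3
s3 | x[z]yxx__   read z → write y, move +1, go to s3
s3 | xy[y]xx__   read y → write z, move +1, go to s0
s0 | xyz[x]x__   read x → write x, move +1, go to s3
s3 | xyzx[x]__   read x → write z, move +1, go to s1
s1 | xyzxz[_]_   read _ → write y, move -1, go to s0
s0 | xyzx[z]y_   read z → write y, move -1, go to s3
s3 | xyz[x]yy_   read x → write z, move +1, go to s1
s1 | xyzz[y]y_   read y → write y, move -1, go to s1
s1 | xyz[z]yy_   read z → write z, move +1, go to s3
s3 | xyzz[y]y_   read y → write z, move +1, go to s0
s0 | xyzzz[y]_   read y → write x, move +1, go to s2
s2 | xyzzzx[_]   read _ → write _, move -1, go to s1
s1 | xyzzz[x]_
After 15 steps: state s1, head at 5, tape xyzzzx.

state s1, head at 5, tape xyzzzx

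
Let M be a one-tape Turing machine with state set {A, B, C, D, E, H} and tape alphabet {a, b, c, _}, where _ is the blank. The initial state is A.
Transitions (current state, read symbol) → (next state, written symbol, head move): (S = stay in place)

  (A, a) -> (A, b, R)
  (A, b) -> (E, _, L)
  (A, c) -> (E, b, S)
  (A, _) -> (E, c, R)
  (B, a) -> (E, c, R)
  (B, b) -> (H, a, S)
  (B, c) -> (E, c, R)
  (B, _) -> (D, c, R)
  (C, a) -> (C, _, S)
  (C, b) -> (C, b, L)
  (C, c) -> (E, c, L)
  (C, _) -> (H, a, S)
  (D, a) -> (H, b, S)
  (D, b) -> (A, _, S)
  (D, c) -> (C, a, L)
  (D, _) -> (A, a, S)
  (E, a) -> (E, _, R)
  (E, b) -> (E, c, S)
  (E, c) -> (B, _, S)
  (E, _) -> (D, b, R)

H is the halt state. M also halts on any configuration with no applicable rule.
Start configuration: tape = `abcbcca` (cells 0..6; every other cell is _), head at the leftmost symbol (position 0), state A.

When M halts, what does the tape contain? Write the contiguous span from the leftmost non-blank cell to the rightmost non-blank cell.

abaaaaaaa

state=A head=0 tape=__[a]bcbcca   (A,a)→(A,b,R)
state=A head=1 tape=__b[b]cbcca   (A,b)→(E,_,L)
state=E head=0 tape=__[b]_cbcca   (E,b)→(E,c,S)
state=E head=0 tape=__[c]_cbcca   (E,c)→(B,_,S)
state=B head=0 tape=__[_]_cbcca   (B,_)→(D,c,R)
state=D head=1 tape=__c[_]cbcca   (D,_)→(A,a,S)
state=A head=1 tape=__c[a]cbcca   (A,a)→(A,b,R)
state=A head=2 tape=__cb[c]bcca   (A,c)→(E,b,S)
state=E head=2 tape=__cb[b]bcca   (E,b)→(E,c,S)
state=E head=2 tape=__cb[c]bcca   (E,c)→(B,_,S)
state=B head=2 tape=__cb[_]bcca   (B,_)→(D,c,R)
state=D head=3 tape=__cbc[b]cca   (D,b)→(A,_,S)
state=A head=3 tape=__cbc[_]cca   (A,_)→(E,c,R)
state=E head=4 tape=__cbcc[c]ca   (E,c)→(B,_,S)
state=B head=4 tape=__cbcc[_]ca   (B,_)→(D,c,R)
state=D head=5 tape=__cbccc[c]a   (D,c)→(C,a,L)
state=C head=4 tape=__cbcc[c]aa   (C,c)→(E,c,L)
state=E head=3 tape=__cbc[c]caa   (E,c)→(B,_,S)
state=B head=3 tape=__cbc[_]caa   (B,_)→(D,c,R)
state=D head=4 tape=__cbcc[c]aa   (D,c)→(C,a,L)
state=C head=3 tape=__cbc[c]aaa   (C,c)→(E,c,L)
state=E head=2 tape=__cb[c]caaa   (E,c)→(B,_,S)
state=B head=2 tape=__cb[_]caaa   (B,_)→(D,c,R)
state=D head=3 tape=__cbc[c]aaa   (D,c)→(C,a,L)
state=C head=2 tape=__cb[c]aaaa   (C,c)→(E,c,L)
state=E head=1 tape=__c[b]caaaa   (E,b)→(E,c,S)
state=E head=1 tape=__c[c]caaaa   (E,c)→(B,_,S)
state=B head=1 tape=__c[_]caaaa   (B,_)→(D,c,R)
state=D head=2 tape=__cc[c]aaaa   (D,c)→(C,a,L)
state=C head=1 tape=__c[c]aaaaa   (C,c)→(E,c,L)
state=E head=0 tape=__[c]caaaaa   (E,c)→(B,_,S)
state=B head=0 tape=__[_]caaaaa   (B,_)→(D,c,R)
state=D head=1 tape=__c[c]aaaaa   (D,c)→(C,a,L)
state=C head=0 tape=__[c]aaaaaa   (C,c)→(E,c,L)
state=E head=-1 tape=_[_]caaaaaa   (E,_)→(D,b,R)
state=D head=0 tape=_b[c]aaaaaa   (D,c)→(C,a,L)
state=C head=-1 tape=_[b]aaaaaaa   (C,b)→(C,b,L)
state=C head=-2 tape=[_]baaaaaaa   (C,_)→(H,a,S)
state=H head=-2 tape=[a]baaaaaaa
The non-blank tape span at halt is abaaaaaaa.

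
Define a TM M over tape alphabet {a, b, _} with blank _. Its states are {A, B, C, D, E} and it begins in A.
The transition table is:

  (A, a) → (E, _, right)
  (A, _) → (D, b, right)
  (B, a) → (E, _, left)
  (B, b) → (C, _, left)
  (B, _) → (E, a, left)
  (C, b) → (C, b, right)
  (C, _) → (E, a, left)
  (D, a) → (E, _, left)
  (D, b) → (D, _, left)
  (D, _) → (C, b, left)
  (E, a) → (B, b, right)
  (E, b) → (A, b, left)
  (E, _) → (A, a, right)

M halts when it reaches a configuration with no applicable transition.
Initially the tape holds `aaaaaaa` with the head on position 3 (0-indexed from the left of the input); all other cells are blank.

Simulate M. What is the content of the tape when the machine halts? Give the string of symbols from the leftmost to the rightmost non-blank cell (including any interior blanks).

A | ____aaa[a]aaa   read a → write _, move right, go to E
E | ____aaa_[a]aa   read a → write b, move right, go to B
B | ____aaa_b[a]a   read a → write _, move left, go to E
E | ____aaa_[b]_a   read b → write b, move left, go to A
A | ____aaa[_]b_a   read _ → write b, move right, go to D
D | ____aaab[b]_a   read b → write _, move left, go to D
D | ____aaa[b]__a   read b → write _, move left, go to D
D | ____aa[a]___a   read a → write _, move left, go to E
E | ____a[a]____a   read a → write b, move right, go to B
B | ____ab[_]___a   read _ → write a, move left, go to E
E | ____a[b]a___a   read b → write b, move left, go to A
A | ____[a]ba___a   read a → write _, move right, go to E
E | _____[b]a___a   read b → write b, move left, go to A
A | ____[_]ba___a   read _ → write b, move right, go to D
D | ____b[b]a___a   read b → write _, move left, go to D
D | ____[b]_a___a   read b → write _, move left, go to D
D | ___[_]__a___a   read _ → write b, move left, go to C
C | __[_]b__a___a   read _ → write a, move left, go to E
E | _[_]ab__a___a   read _ → write a, move right, go to A
A | _a[a]b__a___a   read a → write _, move right, go to E
E | _a_[b]__a___a   read b → write b, move left, go to A
A | _a[_]b__a___a   read _ → write b, move right, go to D
D | _ab[b]__a___a   read b → write _, move left, go to D
D | _a[b]___a___a   read b → write _, move left, go to D
D | _[a]____a___a   read a → write _, move left, go to E
E | [_]_____a___a   read _ → write a, move right, go to A
A | a[_]____a___a   read _ → write b, move right, go to D
D | ab[_]___a___a   read _ → write b, move left, go to C
C | a[b]b___a___a   read b → write b, move right, go to C
C | ab[b]___a___a   read b → write b, move right, go to C
C | abb[_]__a___a   read _ → write a, move left, go to E
E | ab[b]a__a___a   read b → write b, move left, go to A
A | a[b]ba__a___a
The non-blank tape span at halt is abba__a___a.

abba__a___a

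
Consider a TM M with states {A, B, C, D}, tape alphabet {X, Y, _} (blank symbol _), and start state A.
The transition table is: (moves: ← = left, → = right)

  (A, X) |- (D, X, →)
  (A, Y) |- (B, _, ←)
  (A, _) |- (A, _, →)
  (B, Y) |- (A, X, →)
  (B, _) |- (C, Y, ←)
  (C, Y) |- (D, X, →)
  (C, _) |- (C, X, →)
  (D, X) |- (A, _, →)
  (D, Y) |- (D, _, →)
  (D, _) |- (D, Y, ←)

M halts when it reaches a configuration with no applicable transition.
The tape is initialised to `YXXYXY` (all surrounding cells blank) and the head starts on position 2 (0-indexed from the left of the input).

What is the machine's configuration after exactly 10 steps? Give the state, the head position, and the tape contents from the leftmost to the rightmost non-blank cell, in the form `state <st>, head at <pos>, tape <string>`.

state B, head at 4, tape YXXX

state=A head=2 tape=YX[X]YXY   (A,X)→(D,X,→)
state=D head=3 tape=YXX[Y]XY   (D,Y)→(D,_,→)
state=D head=4 tape=YXX_[X]Y   (D,X)→(A,_,→)
state=A head=5 tape=YXX__[Y]   (A,Y)→(B,_,←)
state=B head=4 tape=YXX_[_]_   (B,_)→(C,Y,←)
state=C head=3 tape=YXX[_]Y_   (C,_)→(C,X,→)
state=C head=4 tape=YXXX[Y]_   (C,Y)→(D,X,→)
state=D head=5 tape=YXXXX[_]   (D,_)→(D,Y,←)
state=D head=4 tape=YXXX[X]Y   (D,X)→(A,_,→)
state=A head=5 tape=YXXX_[Y]   (A,Y)→(B,_,←)
state=B head=4 tape=YXXX[_]_
After 10 steps: state B, head at 4, tape YXXX.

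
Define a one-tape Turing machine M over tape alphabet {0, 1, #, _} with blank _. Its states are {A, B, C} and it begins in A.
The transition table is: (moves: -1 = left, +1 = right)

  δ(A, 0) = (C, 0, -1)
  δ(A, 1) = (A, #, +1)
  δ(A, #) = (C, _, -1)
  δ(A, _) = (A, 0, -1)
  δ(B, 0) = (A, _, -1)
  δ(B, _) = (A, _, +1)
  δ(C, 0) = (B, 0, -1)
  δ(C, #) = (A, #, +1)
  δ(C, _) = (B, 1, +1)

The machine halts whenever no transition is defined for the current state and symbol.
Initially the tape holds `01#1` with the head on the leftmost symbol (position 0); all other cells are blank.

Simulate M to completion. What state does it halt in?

C

state=A head=0 tape=__[0]1#1   (A,0)→(C,0,-1)
state=C head=-1 tape=_[_]01#1   (C,_)→(B,1,+1)
state=B head=0 tape=_1[0]1#1   (B,0)→(A,_,-1)
state=A head=-1 tape=_[1]_1#1   (A,1)→(A,#,+1)
state=A head=0 tape=_#[_]1#1   (A,_)→(A,0,-1)
state=A head=-1 tape=_[#]01#1   (A,#)→(C,_,-1)
state=C head=-2 tape=[_]_01#1   (C,_)→(B,1,+1)
state=B head=-1 tape=1[_]01#1   (B,_)→(A,_,+1)
state=A head=0 tape=1_[0]1#1   (A,0)→(C,0,-1)
state=C head=-1 tape=1[_]01#1   (C,_)→(B,1,+1)
state=B head=0 tape=11[0]1#1   (B,0)→(A,_,-1)
state=A head=-1 tape=1[1]_1#1   (A,1)→(A,#,+1)
state=A head=0 tape=1#[_]1#1   (A,_)→(A,0,-1)
state=A head=-1 tape=1[#]01#1   (A,#)→(C,_,-1)
state=C head=-2 tape=[1]_01#1
No transition is defined for (C, 1); M halts in state C.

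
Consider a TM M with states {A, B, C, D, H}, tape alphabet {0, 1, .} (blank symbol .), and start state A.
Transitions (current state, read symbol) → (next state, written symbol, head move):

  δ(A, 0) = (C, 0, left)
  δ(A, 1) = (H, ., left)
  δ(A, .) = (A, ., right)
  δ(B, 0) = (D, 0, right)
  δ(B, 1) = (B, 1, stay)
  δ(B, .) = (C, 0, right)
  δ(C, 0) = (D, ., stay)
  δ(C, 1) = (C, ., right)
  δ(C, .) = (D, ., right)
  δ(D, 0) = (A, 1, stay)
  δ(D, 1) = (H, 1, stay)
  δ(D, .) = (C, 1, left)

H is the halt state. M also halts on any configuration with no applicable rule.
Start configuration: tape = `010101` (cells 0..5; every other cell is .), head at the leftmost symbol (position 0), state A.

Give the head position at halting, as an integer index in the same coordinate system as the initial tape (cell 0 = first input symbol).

-1

state=A head=0 tape=.[0]10101   (A,0)→(C,0,left)
state=C head=-1 tape=[.]010101   (C,.)→(D,.,right)
state=D head=0 tape=.[0]10101   (D,0)→(A,1,stay)
state=A head=0 tape=.[1]10101   (A,1)→(H,.,left)
state=H head=-1 tape=[.].10101
At halt the head is at cell -1.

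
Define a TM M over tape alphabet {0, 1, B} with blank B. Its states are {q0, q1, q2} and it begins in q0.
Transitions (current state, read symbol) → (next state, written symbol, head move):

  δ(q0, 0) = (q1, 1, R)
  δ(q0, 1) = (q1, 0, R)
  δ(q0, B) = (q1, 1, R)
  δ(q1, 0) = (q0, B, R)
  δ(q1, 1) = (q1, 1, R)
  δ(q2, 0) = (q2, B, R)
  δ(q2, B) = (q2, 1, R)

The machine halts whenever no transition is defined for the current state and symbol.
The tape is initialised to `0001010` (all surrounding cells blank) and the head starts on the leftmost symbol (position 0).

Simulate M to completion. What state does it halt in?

q1

state=q0 head=0 tape=[0]001010BB   (q0,0)→(q1,1,R)
state=q1 head=1 tape=1[0]01010BB   (q1,0)→(q0,B,R)
state=q0 head=2 tape=1B[0]1010BB   (q0,0)→(q1,1,R)
state=q1 head=3 tape=1B1[1]010BB   (q1,1)→(q1,1,R)
state=q1 head=4 tape=1B11[0]10BB   (q1,0)→(q0,B,R)
state=q0 head=5 tape=1B11B[1]0BB   (q0,1)→(q1,0,R)
state=q1 head=6 tape=1B11B0[0]BB   (q1,0)→(q0,B,R)
state=q0 head=7 tape=1B11B0B[B]B   (q0,B)→(q1,1,R)
state=q1 head=8 tape=1B11B0B1[B]
No transition is defined for (q1, B); M halts in state q1.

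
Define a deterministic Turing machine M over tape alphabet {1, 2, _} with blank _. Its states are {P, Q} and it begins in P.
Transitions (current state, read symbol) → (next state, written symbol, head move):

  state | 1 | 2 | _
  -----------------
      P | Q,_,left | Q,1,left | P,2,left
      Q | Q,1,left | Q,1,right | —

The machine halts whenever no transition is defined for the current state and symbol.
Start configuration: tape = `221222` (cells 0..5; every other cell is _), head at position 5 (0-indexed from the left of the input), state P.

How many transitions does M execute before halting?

P | _22122[2]   read 2 → write 1, move left, go to Q
Q | _2212[2]1   read 2 → write 1, move right, go to Q
Q | _22121[1]   read 1 → write 1, move left, go to Q
Q | _2212[1]1   read 1 → write 1, move left, go to Q
Q | _221[2]11   read 2 → write 1, move right, go to Q
Q | _2211[1]1   read 1 → write 1, move left, go to Q
Q | _221[1]11   read 1 → write 1, move left, go to Q
Q | _22[1]111   read 1 → write 1, move left, go to Q
Q | _2[2]1111   read 2 → write 1, move right, go to Q
Q | _21[1]111   read 1 → write 1, move left, go to Q
Q | _2[1]1111   read 1 → write 1, move left, go to Q
Q | _[2]11111   read 2 → write 1, move right, go to Q
Q | _1[1]1111   read 1 → write 1, move left, go to Q
Q | _[1]11111   read 1 → write 1, move left, go to Q
Q | [_]111111
M halts after 14 transitions.

14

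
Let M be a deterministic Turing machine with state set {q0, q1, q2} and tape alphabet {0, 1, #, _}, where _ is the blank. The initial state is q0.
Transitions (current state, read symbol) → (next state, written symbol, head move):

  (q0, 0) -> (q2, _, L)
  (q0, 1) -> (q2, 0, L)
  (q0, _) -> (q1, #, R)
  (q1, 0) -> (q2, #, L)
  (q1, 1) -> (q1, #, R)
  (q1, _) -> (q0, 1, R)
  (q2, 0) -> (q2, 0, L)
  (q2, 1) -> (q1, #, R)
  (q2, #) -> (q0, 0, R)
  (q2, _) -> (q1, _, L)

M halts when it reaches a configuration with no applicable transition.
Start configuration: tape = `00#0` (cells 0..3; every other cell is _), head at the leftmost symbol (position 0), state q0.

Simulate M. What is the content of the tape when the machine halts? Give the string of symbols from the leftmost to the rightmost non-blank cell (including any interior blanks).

state=q0 head=0 tape=__[0]0#0   (q0,0)→(q2,_,L)
state=q2 head=-1 tape=_[_]_0#0   (q2,_)→(q1,_,L)
state=q1 head=-2 tape=[_]__0#0   (q1,_)→(q0,1,R)
state=q0 head=-1 tape=1[_]_0#0   (q0,_)→(q1,#,R)
state=q1 head=0 tape=1#[_]0#0   (q1,_)→(q0,1,R)
state=q0 head=1 tape=1#1[0]#0   (q0,0)→(q2,_,L)
state=q2 head=0 tape=1#[1]_#0   (q2,1)→(q1,#,R)
state=q1 head=1 tape=1##[_]#0   (q1,_)→(q0,1,R)
state=q0 head=2 tape=1##1[#]0
The non-blank tape span at halt is 1##1#0.

1##1#0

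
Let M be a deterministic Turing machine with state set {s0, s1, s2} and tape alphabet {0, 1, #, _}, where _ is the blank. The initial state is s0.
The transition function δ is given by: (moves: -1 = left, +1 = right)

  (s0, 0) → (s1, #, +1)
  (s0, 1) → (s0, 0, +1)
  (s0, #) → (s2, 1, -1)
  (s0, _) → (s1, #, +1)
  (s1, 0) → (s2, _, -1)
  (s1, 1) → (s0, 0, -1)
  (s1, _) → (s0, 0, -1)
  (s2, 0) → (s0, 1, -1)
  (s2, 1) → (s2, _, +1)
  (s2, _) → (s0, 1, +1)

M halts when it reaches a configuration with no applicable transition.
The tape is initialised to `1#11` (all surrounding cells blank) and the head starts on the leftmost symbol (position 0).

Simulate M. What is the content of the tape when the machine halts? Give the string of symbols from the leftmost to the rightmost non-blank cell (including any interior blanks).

000#_101

s0 | ____[1]#11   read 1 → write 0, move +1, go to s0
s0 | ____0[#]11   read # → write 1, move -1, go to s2
s2 | ____[0]111   read 0 → write 1, move -1, go to s0
s0 | ___[_]1111   read _ → write #, move +1, go to s1
s1 | ___#[1]111   read 1 → write 0, move -1, go to s0
s0 | ___[#]0111   read # → write 1, move -1, go to s2
s2 | __[_]10111   read _ → write 1, move +1, go to s0
s0 | __1[1]0111   read 1 → write 0, move +1, go to s0
s0 | __10[0]111   read 0 → write #, move +1, go to s1
s1 | __10#[1]11   read 1 → write 0, move -1, go to s0
s0 | __10[#]011   read # → write 1, move -1, go to s2
s2 | __1[0]1011   read 0 → write 1, move -1, go to s0
s0 | __[1]11011   read 1 → write 0, move +1, go to s0
s0 | __0[1]1011   read 1 → write 0, move +1, go to s0
s0 | __00[1]011   read 1 → write 0, move +1, go to s0
s0 | __000[0]11   read 0 → write #, move +1, go to s1
s1 | __000#[1]1   read 1 → write 0, move -1, go to s0
s0 | __000[#]01   read # → write 1, move -1, go to s2
s2 | __00[0]101   read 0 → write 1, move -1, go to s0
s0 | __0[0]1101   read 0 → write #, move +1, go to s1
s1 | __0#[1]101   read 1 → write 0, move -1, go to s0
s0 | __0[#]0101   read # → write 1, move -1, go to s2
s2 | __[0]10101   read 0 → write 1, move -1, go to s0
s0 | _[_]110101   read _ → write #, move +1, go to s1
s1 | _#[1]10101   read 1 → write 0, move -1, go to s0
s0 | _[#]010101   read # → write 1, move -1, go to s2
s2 | [_]1010101   read _ → write 1, move +1, go to s0
s0 | 1[1]010101   read 1 → write 0, move +1, go to s0
s0 | 10[0]10101   read 0 → write #, move +1, go to s1
s1 | 10#[1]0101   read 1 → write 0, move -1, go to s0
s0 | 10[#]00101   read # → write 1, move -1, go to s2
s2 | 1[0]100101   read 0 → write 1, move -1, go to s0
s0 | [1]1100101   read 1 → write 0, move +1, go to s0
s0 | 0[1]100101   read 1 → write 0, move +1, go to s0
s0 | 00[1]00101   read 1 → write 0, move +1, go to s0
s0 | 000[0]0101   read 0 → write #, move +1, go to s1
s1 | 000#[0]101   read 0 → write _, move -1, go to s2
s2 | 000[#]_101
The non-blank tape span at halt is 000#_101.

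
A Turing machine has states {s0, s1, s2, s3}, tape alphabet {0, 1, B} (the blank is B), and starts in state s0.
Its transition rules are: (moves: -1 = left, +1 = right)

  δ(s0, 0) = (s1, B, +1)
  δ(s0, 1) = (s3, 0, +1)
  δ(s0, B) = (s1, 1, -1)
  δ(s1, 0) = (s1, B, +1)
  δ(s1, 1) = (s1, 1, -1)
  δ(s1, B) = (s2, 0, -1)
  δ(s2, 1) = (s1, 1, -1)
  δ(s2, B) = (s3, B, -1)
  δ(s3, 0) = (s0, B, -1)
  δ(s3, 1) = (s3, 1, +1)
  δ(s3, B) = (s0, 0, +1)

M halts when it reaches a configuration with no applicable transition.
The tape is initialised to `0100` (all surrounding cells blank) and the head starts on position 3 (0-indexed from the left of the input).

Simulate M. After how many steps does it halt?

10

s0 | 010[0]B   read 0 → write B, move +1, go to s1
s1 | 010B[B]   read B → write 0, move -1, go to s2
s2 | 010[B]0   read B → write B, move -1, go to s3
s3 | 01[0]B0   read 0 → write B, move -1, go to s0
s0 | 0[1]BB0   read 1 → write 0, move +1, go to s3
s3 | 00[B]B0   read B → write 0, move +1, go to s0
s0 | 000[B]0   read B → write 1, move -1, go to s1
s1 | 00[0]10   read 0 → write B, move +1, go to s1
s1 | 00B[1]0   read 1 → write 1, move -1, go to s1
s1 | 00[B]10   read B → write 0, move -1, go to s2
s2 | 0[0]010
M halts after 10 transitions.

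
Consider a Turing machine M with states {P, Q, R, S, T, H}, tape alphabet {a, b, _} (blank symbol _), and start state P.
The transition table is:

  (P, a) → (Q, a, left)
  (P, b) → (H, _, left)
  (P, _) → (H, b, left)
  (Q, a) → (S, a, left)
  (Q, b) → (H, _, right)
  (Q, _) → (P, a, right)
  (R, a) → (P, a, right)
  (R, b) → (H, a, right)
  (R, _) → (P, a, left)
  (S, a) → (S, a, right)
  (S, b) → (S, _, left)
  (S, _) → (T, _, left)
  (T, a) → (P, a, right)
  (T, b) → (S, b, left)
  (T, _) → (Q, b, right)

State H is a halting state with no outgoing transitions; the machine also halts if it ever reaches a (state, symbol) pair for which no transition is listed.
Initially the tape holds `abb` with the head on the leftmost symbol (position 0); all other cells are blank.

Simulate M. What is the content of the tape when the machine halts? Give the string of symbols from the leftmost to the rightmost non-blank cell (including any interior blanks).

babaaabb

state=P head=0 tape=_____[a]bb   (P,a)→(Q,a,left)
state=Q head=-1 tape=____[_]abb   (Q,_)→(P,a,right)
state=P head=0 tape=____a[a]bb   (P,a)→(Q,a,left)
state=Q head=-1 tape=____[a]abb   (Q,a)→(S,a,left)
state=S head=-2 tape=___[_]aabb   (S,_)→(T,_,left)
state=T head=-3 tape=__[_]_aabb   (T,_)→(Q,b,right)
state=Q head=-2 tape=__b[_]aabb   (Q,_)→(P,a,right)
state=P head=-1 tape=__ba[a]abb   (P,a)→(Q,a,left)
state=Q head=-2 tape=__b[a]aabb   (Q,a)→(S,a,left)
state=S head=-3 tape=__[b]aaabb   (S,b)→(S,_,left)
state=S head=-4 tape=_[_]_aaabb   (S,_)→(T,_,left)
state=T head=-5 tape=[_]__aaabb   (T,_)→(Q,b,right)
state=Q head=-4 tape=b[_]_aaabb   (Q,_)→(P,a,right)
state=P head=-3 tape=ba[_]aaabb   (P,_)→(H,b,left)
state=H head=-4 tape=b[a]baaabb
The non-blank tape span at halt is babaaabb.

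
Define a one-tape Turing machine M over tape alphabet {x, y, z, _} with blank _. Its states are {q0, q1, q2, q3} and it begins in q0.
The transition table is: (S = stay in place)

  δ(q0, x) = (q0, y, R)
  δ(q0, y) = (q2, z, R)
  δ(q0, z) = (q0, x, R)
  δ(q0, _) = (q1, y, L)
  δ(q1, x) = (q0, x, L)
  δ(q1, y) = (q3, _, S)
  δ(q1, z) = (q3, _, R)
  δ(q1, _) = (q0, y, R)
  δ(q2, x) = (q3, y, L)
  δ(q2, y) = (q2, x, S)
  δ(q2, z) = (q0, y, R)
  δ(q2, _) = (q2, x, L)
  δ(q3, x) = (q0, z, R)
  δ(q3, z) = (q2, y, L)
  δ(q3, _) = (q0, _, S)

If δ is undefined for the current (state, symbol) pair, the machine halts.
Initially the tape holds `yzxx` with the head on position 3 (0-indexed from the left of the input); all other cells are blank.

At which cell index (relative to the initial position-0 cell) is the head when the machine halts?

state=q0 head=3 tape=yzx[x]_   (q0,x)→(q0,y,R)
state=q0 head=4 tape=yzxy[_]   (q0,_)→(q1,y,L)
state=q1 head=3 tape=yzx[y]y   (q1,y)→(q3,_,S)
state=q3 head=3 tape=yzx[_]y   (q3,_)→(q0,_,S)
state=q0 head=3 tape=yzx[_]y   (q0,_)→(q1,y,L)
state=q1 head=2 tape=yz[x]yy   (q1,x)→(q0,x,L)
state=q0 head=1 tape=y[z]xyy   (q0,z)→(q0,x,R)
state=q0 head=2 tape=yx[x]yy   (q0,x)→(q0,y,R)
state=q0 head=3 tape=yxy[y]y   (q0,y)→(q2,z,R)
state=q2 head=4 tape=yxyz[y]   (q2,y)→(q2,x,S)
state=q2 head=4 tape=yxyz[x]   (q2,x)→(q3,y,L)
state=q3 head=3 tape=yxy[z]y   (q3,z)→(q2,y,L)
state=q2 head=2 tape=yx[y]yy   (q2,y)→(q2,x,S)
state=q2 head=2 tape=yx[x]yy   (q2,x)→(q3,y,L)
state=q3 head=1 tape=y[x]yyy   (q3,x)→(q0,z,R)
state=q0 head=2 tape=yz[y]yy   (q0,y)→(q2,z,R)
state=q2 head=3 tape=yzz[y]y   (q2,y)→(q2,x,S)
state=q2 head=3 tape=yzz[x]y   (q2,x)→(q3,y,L)
state=q3 head=2 tape=yz[z]yy   (q3,z)→(q2,y,L)
state=q2 head=1 tape=y[z]yyy   (q2,z)→(q0,y,R)
state=q0 head=2 tape=yy[y]yy   (q0,y)→(q2,z,R)
state=q2 head=3 tape=yyz[y]y   (q2,y)→(q2,x,S)
state=q2 head=3 tape=yyz[x]y   (q2,x)→(q3,y,L)
state=q3 head=2 tape=yy[z]yy   (q3,z)→(q2,y,L)
state=q2 head=1 tape=y[y]yyy   (q2,y)→(q2,x,S)
state=q2 head=1 tape=y[x]yyy   (q2,x)→(q3,y,L)
state=q3 head=0 tape=[y]yyyy
At halt the head is at cell 0.

0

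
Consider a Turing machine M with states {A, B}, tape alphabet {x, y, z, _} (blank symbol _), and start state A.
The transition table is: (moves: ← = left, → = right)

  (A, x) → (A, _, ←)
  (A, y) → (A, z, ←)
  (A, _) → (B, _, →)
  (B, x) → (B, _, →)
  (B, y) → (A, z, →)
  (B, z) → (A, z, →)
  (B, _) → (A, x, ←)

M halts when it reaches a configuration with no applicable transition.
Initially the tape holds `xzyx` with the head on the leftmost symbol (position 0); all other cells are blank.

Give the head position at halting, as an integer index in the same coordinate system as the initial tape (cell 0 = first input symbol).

1

state=A head=0 tape=_[x]zyx   (A,x)→(A,_,←)
state=A head=-1 tape=[_]_zyx   (A,_)→(B,_,→)
state=B head=0 tape=_[_]zyx   (B,_)→(A,x,←)
state=A head=-1 tape=[_]xzyx   (A,_)→(B,_,→)
state=B head=0 tape=_[x]zyx   (B,x)→(B,_,→)
state=B head=1 tape=__[z]yx   (B,z)→(A,z,→)
state=A head=2 tape=__z[y]x   (A,y)→(A,z,←)
state=A head=1 tape=__[z]zx
At halt the head is at cell 1.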